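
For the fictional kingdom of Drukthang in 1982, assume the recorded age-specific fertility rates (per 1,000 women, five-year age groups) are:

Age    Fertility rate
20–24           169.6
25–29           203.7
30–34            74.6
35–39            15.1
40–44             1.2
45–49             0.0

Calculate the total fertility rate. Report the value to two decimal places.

2.32

Sum of ASFRs = 169.6 + 203.7 + 74.6 + 15.1 + 1.2 + 0.0 = 464.2
TFR = 5 × 464.2 / 1000 = 2.321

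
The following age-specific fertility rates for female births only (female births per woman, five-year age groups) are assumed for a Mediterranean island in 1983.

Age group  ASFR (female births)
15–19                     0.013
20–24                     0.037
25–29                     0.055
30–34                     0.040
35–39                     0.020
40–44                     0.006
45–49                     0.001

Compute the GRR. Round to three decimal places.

0.860

Sum of female ASFRs = 0.013 + 0.037 + 0.055 + 0.040 + 0.020 + 0.006 + 0.001 = 0.172
GRR = 5 × 0.172 = 0.86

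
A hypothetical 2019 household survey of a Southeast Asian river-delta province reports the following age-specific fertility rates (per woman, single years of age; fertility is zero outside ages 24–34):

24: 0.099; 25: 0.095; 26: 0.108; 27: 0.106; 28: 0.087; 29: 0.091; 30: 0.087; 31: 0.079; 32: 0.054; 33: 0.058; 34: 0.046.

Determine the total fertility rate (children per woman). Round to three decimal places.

Sum of ASFRs = 0.099 + 0.095 + 0.108 + 0.106 + 0.087 + 0.091 + 0.087 + 0.079 + 0.054 + 0.058 + 0.046 = 0.910
TFR = 0.91

0.910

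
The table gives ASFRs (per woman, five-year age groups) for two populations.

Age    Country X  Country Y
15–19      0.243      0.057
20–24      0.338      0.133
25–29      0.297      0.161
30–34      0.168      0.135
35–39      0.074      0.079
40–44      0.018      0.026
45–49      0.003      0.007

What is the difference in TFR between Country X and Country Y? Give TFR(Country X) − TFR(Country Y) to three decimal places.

Country X:
  Sum of ASFRs = 0.243 + 0.338 + 0.297 + 0.168 + 0.074 + 0.018 + 0.003 = 1.141
  TFR = 5 × 1.141 = 5.705
Country Y:
  Sum of ASFRs = 0.057 + 0.133 + 0.161 + 0.135 + 0.079 + 0.026 + 0.007 = 0.598
  TFR = 5 × 0.598 = 2.99
Difference = 5.705 − 2.99 = 2.715

2.715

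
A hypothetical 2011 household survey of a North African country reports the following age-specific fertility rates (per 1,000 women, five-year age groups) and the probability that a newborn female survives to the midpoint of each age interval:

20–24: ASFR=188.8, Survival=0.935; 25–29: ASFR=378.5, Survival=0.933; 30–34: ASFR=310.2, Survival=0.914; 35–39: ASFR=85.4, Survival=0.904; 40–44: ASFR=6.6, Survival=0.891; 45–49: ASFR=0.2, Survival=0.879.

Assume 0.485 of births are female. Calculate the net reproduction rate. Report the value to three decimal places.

Proportion female at birth = 0.485.
Per-age-group product (5 × ASFR × survival probability):
  20–24: 5 × 188.8/1000 × 0.935 = 0.88264
  25–29: 5 × 378.5/1000 × 0.933 = 1.76570
  30–34: 5 × 310.2/1000 × 0.914 = 1.41761
  35–39: 5 × 85.4/1000 × 0.904 = 0.38601
  40–44: 5 × 6.6/1000 × 0.891 = 0.02940
  45–49: 5 × 0.2/1000 × 0.879 = 0.00088
Sum = 4.48224
NRR = 0.485 × 4.48224 = 2.17389
With NRR above 1 the population is above replacement fertility.

2.174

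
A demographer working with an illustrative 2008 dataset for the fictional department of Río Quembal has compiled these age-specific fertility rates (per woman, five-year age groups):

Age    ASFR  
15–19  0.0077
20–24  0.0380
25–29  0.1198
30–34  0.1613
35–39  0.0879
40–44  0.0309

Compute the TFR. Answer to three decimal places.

2.228

Sum of ASFRs = 0.0077 + 0.0380 + 0.1198 + 0.1613 + 0.0879 + 0.0309 = 0.4456
TFR = 5 × 0.4456 = 2.228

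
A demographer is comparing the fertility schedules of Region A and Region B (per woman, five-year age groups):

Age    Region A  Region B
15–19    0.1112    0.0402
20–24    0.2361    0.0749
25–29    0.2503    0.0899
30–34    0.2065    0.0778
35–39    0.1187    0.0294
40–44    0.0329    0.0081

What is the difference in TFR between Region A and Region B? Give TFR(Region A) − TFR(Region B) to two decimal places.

3.18

Region A:
  Sum of ASFRs = 0.1112 + 0.2361 + 0.2503 + 0.2065 + 0.1187 + 0.0329 = 0.9557
  TFR = 5 × 0.9557 = 4.7785
Region B:
  Sum of ASFRs = 0.0402 + 0.0749 + 0.0899 + 0.0778 + 0.0294 + 0.0081 = 0.3203
  TFR = 5 × 0.3203 = 1.6015
Difference = 4.7785 − 1.6015 = 3.177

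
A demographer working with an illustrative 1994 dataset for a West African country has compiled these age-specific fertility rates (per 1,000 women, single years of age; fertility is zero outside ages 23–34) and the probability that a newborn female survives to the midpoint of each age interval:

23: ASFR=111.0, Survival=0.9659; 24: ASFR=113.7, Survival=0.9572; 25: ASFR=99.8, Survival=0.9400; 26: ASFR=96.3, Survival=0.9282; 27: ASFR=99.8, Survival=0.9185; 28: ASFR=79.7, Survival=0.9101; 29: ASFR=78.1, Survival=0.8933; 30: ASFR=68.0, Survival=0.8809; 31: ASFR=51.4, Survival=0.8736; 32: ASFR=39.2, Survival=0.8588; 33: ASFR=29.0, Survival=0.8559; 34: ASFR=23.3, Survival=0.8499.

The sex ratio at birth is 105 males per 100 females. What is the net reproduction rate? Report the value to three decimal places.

Proportion female at birth = 100 / (100 + 105) = 0.48780.
Survival-weighted fertility by age (1·fₓ·Sₓ):
  23: 1 × 111.0/1000 × 0.9659 = 0.10721
  24: 1 × 113.7/1000 × 0.9572 = 0.10883
  25: 1 × 99.8/1000 × 0.9400 = 0.09381
  26: 1 × 96.3/1000 × 0.9282 = 0.08939
  27: 1 × 99.8/1000 × 0.9185 = 0.09167
  28: 1 × 79.7/1000 × 0.9101 = 0.07253
  29: 1 × 78.1/1000 × 0.8933 = 0.06977
  30: 1 × 68.0/1000 × 0.8809 = 0.05990
  31: 1 × 51.4/1000 × 0.8736 = 0.04490
  32: 1 × 39.2/1000 × 0.8588 = 0.03366
  33: 1 × 29.0/1000 × 0.8559 = 0.02482
  34: 1 × 23.3/1000 × 0.8499 = 0.01980
Sum = 0.81629
NRR = 0.48780 × 0.81629 = 0.39819

0.398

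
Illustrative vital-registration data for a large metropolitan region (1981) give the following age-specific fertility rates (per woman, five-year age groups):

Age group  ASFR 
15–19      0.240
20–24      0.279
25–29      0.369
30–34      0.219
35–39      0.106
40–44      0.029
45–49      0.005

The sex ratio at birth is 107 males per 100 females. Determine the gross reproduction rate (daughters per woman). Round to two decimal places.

Proportion female at birth = 100 / (100 + 107) = 0.48309.
Sum of ASFRs = 0.240 + 0.279 + 0.369 + 0.219 + 0.106 + 0.029 + 0.005 = 1.247
TFR = 5 × 1.247 = 6.235
GRR = 0.48309 × 6.235 = 3.01207

3.01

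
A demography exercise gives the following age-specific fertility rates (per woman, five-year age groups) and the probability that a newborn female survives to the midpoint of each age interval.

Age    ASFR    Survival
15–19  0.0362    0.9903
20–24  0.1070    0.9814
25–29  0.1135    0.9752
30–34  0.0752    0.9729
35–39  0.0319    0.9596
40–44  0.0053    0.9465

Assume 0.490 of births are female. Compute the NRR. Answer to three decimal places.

Proportion female at birth = 0.490.
Per-age-group product (5 × ASFR × survival probability):
  15–19: 5 × 0.0362 × 0.9903 = 0.17924
  20–24: 5 × 0.1070 × 0.9814 = 0.52505
  25–29: 5 × 0.1135 × 0.9752 = 0.55343
  30–34: 5 × 0.0752 × 0.9729 = 0.36581
  35–39: 5 × 0.0319 × 0.9596 = 0.15306
  40–44: 5 × 0.0053 × 0.9465 = 0.02508
Sum = 1.80167
NRR = 0.490 × 1.80167 = 0.88282

0.883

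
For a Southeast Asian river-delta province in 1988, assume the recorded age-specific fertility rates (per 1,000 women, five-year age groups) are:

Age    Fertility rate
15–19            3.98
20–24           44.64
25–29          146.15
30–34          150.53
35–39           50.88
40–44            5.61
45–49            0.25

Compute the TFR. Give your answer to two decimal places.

Sum of ASFRs = 3.98 + 44.64 + 146.15 + 150.53 + 50.88 + 5.61 + 0.25 = 402.04
TFR = 5 × 402.04 / 1000 = 2.0102

2.01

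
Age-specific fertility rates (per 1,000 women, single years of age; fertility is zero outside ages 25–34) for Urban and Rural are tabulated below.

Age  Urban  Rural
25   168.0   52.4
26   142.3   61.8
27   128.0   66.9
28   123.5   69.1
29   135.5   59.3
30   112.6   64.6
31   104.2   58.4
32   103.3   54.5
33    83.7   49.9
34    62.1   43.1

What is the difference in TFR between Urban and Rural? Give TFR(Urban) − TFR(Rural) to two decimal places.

0.58

Urban:
  Sum of ASFRs = 168.0 + 142.3 + 128.0 + 123.5 + 135.5 + 112.6 + 104.2 + 103.3 + 83.7 + 62.1 = 1163.2
  TFR = 1163.2 / 1000 = 1.1632
Rural:
  Sum of ASFRs = 52.4 + 61.8 + 66.9 + 69.1 + 59.3 + 64.6 + 58.4 + 54.5 + 49.9 + 43.1 = 580.0
  TFR = 580.0 / 1000 = 0.58
Difference = 1.1632 − 0.58 = 0.5832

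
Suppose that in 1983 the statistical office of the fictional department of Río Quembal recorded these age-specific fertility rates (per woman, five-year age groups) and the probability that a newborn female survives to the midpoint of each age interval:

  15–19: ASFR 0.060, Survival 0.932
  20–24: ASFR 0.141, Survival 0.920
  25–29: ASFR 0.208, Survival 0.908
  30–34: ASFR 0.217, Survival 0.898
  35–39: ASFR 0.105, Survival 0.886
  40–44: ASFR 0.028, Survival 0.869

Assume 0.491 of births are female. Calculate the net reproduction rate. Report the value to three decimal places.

1.686

Proportion female at birth = 0.491.
Survival-weighted fertility by age (5·fₓ·Sₓ):
  15–19: 5 × 0.060 × 0.932 = 0.27960
  20–24: 5 × 0.141 × 0.920 = 0.64860
  25–29: 5 × 0.208 × 0.908 = 0.94432
  30–34: 5 × 0.217 × 0.898 = 0.97433
  35–39: 5 × 0.105 × 0.886 = 0.46515
  40–44: 5 × 0.028 × 0.869 = 0.12166
Sum = 3.43366
NRR = 0.491 × 3.43366 = 1.68593
With NRR above 1 the population is above replacement fertility.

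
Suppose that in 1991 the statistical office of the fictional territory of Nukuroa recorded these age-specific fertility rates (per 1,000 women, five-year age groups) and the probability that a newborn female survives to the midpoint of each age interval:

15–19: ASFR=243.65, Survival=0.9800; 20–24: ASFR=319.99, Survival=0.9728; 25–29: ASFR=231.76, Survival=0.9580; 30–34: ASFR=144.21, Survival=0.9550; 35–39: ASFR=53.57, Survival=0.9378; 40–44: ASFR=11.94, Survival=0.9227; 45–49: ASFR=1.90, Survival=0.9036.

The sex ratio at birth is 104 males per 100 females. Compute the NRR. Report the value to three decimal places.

Proportion female at birth = 100 / (100 + 104) = 0.49020.
Survival-weighted fertility by age (5·fₓ·Sₓ):
  15–19: 5 × 243.65/1000 × 0.9800 = 1.19389
  20–24: 5 × 319.99/1000 × 0.9728 = 1.55643
  25–29: 5 × 231.76/1000 × 0.9580 = 1.11013
  30–34: 5 × 144.21/1000 × 0.9550 = 0.68860
  35–39: 5 × 53.57/1000 × 0.9378 = 0.25119
  40–44: 5 × 11.94/1000 × 0.9227 = 0.05509
  45–49: 5 × 1.90/1000 × 0.9036 = 0.00858
Sum = 4.86391
NRR = 0.49020 × 4.86391 = 2.38429

2.384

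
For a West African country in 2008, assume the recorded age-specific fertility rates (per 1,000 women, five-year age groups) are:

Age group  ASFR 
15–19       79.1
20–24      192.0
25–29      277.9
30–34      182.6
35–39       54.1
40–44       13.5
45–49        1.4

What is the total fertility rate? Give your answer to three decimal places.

Sum of ASFRs = 79.1 + 192.0 + 277.9 + 182.6 + 54.1 + 13.5 + 1.4 = 800.6
TFR = 5 × 800.6 / 1000 = 4.003

4.003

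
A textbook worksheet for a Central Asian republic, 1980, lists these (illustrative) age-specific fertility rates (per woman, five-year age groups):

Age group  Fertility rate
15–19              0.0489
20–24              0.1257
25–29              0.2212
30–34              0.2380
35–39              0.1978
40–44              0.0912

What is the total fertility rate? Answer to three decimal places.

4.614

Sum of ASFRs = 0.0489 + 0.1257 + 0.2212 + 0.2380 + 0.1978 + 0.0912 = 0.9228
TFR = 5 × 0.9228 = 4.614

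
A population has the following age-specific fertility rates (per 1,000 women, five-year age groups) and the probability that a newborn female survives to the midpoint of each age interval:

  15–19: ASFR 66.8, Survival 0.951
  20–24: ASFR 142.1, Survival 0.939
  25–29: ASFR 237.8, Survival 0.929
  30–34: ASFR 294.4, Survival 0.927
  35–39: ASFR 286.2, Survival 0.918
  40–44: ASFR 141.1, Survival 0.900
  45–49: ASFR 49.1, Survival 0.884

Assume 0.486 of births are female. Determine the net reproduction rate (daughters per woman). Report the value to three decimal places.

Proportion female at birth = 0.486.
Survival-weighted fertility by age (5·fₓ·Sₓ):
  15–19: 5 × 66.8/1000 × 0.951 = 0.31763
  20–24: 5 × 142.1/1000 × 0.939 = 0.66716
  25–29: 5 × 237.8/1000 × 0.929 = 1.10458
  30–34: 5 × 294.4/1000 × 0.927 = 1.36454
  35–39: 5 × 286.2/1000 × 0.918 = 1.31366
  40–44: 5 × 141.1/1000 × 0.900 = 0.63495
  45–49: 5 × 49.1/1000 × 0.884 = 0.21702
Sum = 5.61954
NRR = 0.486 × 5.61954 = 2.73110
An NRR exceeding 1 indicates intrinsic growth under these rates.

2.731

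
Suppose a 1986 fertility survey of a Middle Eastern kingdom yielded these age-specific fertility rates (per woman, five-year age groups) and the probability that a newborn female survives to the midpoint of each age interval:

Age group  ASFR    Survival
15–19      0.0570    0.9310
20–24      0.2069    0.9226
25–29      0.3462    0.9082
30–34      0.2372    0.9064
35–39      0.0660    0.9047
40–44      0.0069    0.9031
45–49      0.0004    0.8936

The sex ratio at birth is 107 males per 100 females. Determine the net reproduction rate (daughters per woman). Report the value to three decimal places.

Proportion female at birth = 100 / (100 + 107) = 0.48309.
Per-age-group product (5 × ASFR × survival probability):
  15–19: 5 × 0.0570 × 0.9310 = 0.26534
  20–24: 5 × 0.2069 × 0.9226 = 0.95443
  25–29: 5 × 0.3462 × 0.9082 = 1.57209
  30–34: 5 × 0.2372 × 0.9064 = 1.07499
  35–39: 5 × 0.0660 × 0.9047 = 0.29855
  40–44: 5 × 0.0069 × 0.9031 = 0.03116
  45–49: 5 × 0.0004 × 0.8936 = 0.00179
Sum = 4.19835
NRR = 0.48309 × 4.19835 = 2.02818
NRR > 1, so each generation more than replaces itself.

2.028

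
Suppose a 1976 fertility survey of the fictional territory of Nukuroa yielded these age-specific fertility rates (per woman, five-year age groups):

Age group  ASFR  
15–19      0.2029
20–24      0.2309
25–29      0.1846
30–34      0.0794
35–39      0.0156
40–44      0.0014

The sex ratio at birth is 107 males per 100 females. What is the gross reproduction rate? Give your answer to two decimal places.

1.73

Proportion female at birth = 100 / (100 + 107) = 0.48309.
Sum of ASFRs = 0.2029 + 0.2309 + 0.1846 + 0.0794 + 0.0156 + 0.0014 = 0.7148
TFR = 5 × 0.7148 = 3.574
GRR = 0.48309 × 3.574 = 1.72656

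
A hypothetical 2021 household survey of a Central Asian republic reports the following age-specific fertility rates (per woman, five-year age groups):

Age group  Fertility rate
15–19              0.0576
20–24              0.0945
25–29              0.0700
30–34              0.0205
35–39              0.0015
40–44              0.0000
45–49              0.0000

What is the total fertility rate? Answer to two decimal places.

1.22

Sum of ASFRs = 0.0576 + 0.0945 + 0.0700 + 0.0205 + 0.0015 + 0.0000 + 0.0000 = 0.2441
TFR = 5 × 0.2441 = 1.2205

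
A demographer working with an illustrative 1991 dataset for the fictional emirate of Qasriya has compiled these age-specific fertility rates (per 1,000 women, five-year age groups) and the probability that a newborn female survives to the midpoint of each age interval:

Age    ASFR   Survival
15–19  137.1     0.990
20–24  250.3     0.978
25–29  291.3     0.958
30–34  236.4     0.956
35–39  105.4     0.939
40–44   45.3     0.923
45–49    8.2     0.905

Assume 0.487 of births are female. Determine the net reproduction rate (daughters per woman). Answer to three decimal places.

Proportion female at birth = 0.487.
Each age group contributes 5 × ASFR × survival:
  15–19: 5 × 137.1/1000 × 0.990 = 0.67865
  20–24: 5 × 250.3/1000 × 0.978 = 1.22397
  25–29: 5 × 291.3/1000 × 0.958 = 1.39533
  30–34: 5 × 236.4/1000 × 0.956 = 1.12999
  35–39: 5 × 105.4/1000 × 0.939 = 0.49485
  40–44: 5 × 45.3/1000 × 0.923 = 0.20906
  45–49: 5 × 8.2/1000 × 0.905 = 0.03711
Sum = 5.16896
NRR = 0.487 × 5.16896 = 2.51728
With NRR above 1 the population is above replacement fertility.

2.517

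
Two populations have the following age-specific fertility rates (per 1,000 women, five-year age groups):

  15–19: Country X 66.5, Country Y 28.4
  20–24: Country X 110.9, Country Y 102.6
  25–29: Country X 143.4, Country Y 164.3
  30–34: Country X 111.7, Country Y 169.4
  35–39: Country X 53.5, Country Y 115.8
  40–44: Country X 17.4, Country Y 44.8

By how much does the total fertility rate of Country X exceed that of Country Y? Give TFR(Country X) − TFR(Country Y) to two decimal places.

Country X:
  Sum of ASFRs = 66.5 + 110.9 + 143.4 + 111.7 + 53.5 + 17.4 = 503.4
  TFR = 5 × 503.4 / 1000 = 2.517
Country Y:
  Sum of ASFRs = 28.4 + 102.6 + 164.3 + 169.4 + 115.8 + 44.8 = 625.3
  TFR = 5 × 625.3 / 1000 = 3.1265
Difference = 2.517 − 3.1265 = -0.6095

-0.61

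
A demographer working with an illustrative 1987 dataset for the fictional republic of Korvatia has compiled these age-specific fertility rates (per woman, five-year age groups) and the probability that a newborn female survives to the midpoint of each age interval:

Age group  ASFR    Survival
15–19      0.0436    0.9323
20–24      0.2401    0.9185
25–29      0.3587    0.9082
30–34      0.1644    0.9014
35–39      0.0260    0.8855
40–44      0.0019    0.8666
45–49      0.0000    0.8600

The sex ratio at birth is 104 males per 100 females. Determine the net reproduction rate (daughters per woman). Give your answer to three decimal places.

Proportion female at birth = 100 / (100 + 104) = 0.49020.
Weighting each age-specific rate by interval width and survival:
  15–19: 5 × 0.0436 × 0.9323 = 0.20324
  20–24: 5 × 0.2401 × 0.9185 = 1.10266
  25–29: 5 × 0.3587 × 0.9082 = 1.62886
  30–34: 5 × 0.1644 × 0.9014 = 0.74095
  35–39: 5 × 0.0260 × 0.8855 = 0.11512
  40–44: 5 × 0.0019 × 0.8666 = 0.00823
  45–49: 5 × 0.0000 × 0.8600 = 0.00000
Sum = 3.79906
NRR = 0.49020 × 3.79906 = 1.86230

1.862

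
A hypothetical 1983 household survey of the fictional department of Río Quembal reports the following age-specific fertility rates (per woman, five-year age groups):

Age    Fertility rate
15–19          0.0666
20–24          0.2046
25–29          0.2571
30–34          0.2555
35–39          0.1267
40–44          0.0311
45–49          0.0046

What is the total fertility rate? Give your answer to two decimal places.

4.73

Sum of ASFRs = 0.0666 + 0.2046 + 0.2571 + 0.2555 + 0.1267 + 0.0311 + 0.0046 = 0.9462
TFR = 5 × 0.9462 = 4.731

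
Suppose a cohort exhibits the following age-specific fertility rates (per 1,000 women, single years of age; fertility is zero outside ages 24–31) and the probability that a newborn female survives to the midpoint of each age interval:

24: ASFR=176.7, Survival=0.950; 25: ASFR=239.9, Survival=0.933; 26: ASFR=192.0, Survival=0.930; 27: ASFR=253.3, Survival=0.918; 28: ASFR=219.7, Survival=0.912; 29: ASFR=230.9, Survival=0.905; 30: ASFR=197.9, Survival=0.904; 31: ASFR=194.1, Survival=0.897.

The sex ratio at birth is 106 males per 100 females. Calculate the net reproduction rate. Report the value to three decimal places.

0.760

Proportion female at birth = 100 / (100 + 106) = 0.48544.
Per-age-group product (1 × ASFR × survival probability):
  24: 1 × 176.7/1000 × 0.950 = 0.16787
  25: 1 × 239.9/1000 × 0.933 = 0.22383
  26: 1 × 192.0/1000 × 0.930 = 0.17856
  27: 1 × 253.3/1000 × 0.918 = 0.23253
  28: 1 × 219.7/1000 × 0.912 = 0.20037
  29: 1 × 230.9/1000 × 0.905 = 0.20896
  30: 1 × 197.9/1000 × 0.904 = 0.17890
  31: 1 × 194.1/1000 × 0.897 = 0.17411
Sum = 1.56513
NRR = 0.48544 × 1.56513 = 0.75978
With NRR below 1 the population is below replacement fertility.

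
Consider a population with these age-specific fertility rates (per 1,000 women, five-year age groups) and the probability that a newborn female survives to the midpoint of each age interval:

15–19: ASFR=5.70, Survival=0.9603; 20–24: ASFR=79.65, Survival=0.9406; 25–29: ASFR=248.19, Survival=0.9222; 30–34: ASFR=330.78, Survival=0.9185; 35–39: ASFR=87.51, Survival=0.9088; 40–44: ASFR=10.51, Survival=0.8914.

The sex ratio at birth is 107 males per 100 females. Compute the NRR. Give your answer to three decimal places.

1.696

Proportion female at birth = 100 / (100 + 107) = 0.48309.
Weighting each age-specific rate by interval width and survival:
  15–19: 5 × 5.70/1000 × 0.9603 = 0.02737
  20–24: 5 × 79.65/1000 × 0.9406 = 0.37459
  25–29: 5 × 248.19/1000 × 0.9222 = 1.14440
  30–34: 5 × 330.78/1000 × 0.9185 = 1.51911
  35–39: 5 × 87.51/1000 × 0.9088 = 0.39765
  40–44: 5 × 10.51/1000 × 0.8914 = 0.04684
Sum = 3.50996
NRR = 0.48309 × 3.50996 = 1.69563
An NRR exceeding 1 indicates intrinsic growth under these rates.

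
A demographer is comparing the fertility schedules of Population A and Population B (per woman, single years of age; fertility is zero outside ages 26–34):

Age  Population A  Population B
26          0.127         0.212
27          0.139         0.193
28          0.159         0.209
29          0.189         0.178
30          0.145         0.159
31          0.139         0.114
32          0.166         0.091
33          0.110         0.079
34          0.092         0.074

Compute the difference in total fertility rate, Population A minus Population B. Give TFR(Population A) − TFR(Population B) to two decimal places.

-0.04

Population A:
  Sum of ASFRs = 0.127 + 0.139 + 0.159 + 0.189 + 0.145 + 0.139 + 0.166 + 0.110 + 0.092 = 1.266
  TFR = 1.266
Population B:
  Sum of ASFRs = 0.212 + 0.193 + 0.209 + 0.178 + 0.159 + 0.114 + 0.091 + 0.079 + 0.074 = 1.309
  TFR = 1.309
Difference = 1.266 − 1.309 = -0.043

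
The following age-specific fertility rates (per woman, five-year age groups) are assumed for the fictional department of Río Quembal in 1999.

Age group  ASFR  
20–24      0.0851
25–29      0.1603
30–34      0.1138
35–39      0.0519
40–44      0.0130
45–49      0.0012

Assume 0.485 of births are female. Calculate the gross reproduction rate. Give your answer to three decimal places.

1.031

Proportion female at birth = 0.485.
Sum of ASFRs = 0.0851 + 0.1603 + 0.1138 + 0.0519 + 0.0130 + 0.0012 = 0.4253
TFR = 5 × 0.4253 = 2.1265
GRR = 0.485 × 2.1265 = 1.03135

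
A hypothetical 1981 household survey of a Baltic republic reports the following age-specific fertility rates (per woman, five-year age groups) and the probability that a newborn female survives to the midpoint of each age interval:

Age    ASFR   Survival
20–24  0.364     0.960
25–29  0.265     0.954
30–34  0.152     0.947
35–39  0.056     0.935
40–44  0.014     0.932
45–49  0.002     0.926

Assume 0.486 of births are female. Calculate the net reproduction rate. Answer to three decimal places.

Proportion female at birth = 0.486.
Per-age-group product (5 × ASFR × survival probability):
  20–24: 5 × 0.364 × 0.960 = 1.74720
  25–29: 5 × 0.265 × 0.954 = 1.26405
  30–34: 5 × 0.152 × 0.947 = 0.71972
  35–39: 5 × 0.056 × 0.935 = 0.26180
  40–44: 5 × 0.014 × 0.932 = 0.06524
  45–49: 5 × 0.002 × 0.926 = 0.00926
Sum = 4.06727
NRR = 0.486 × 4.06727 = 1.97669

1.977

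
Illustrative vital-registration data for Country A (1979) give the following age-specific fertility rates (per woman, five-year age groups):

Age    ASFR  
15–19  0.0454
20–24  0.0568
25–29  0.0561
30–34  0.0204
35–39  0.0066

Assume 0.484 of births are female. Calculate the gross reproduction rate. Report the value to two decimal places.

Proportion female at birth = 0.484.
Sum of ASFRs = 0.0454 + 0.0568 + 0.0561 + 0.0204 + 0.0066 = 0.1853
TFR = 5 × 0.1853 = 0.9265
GRR = 0.484 × 0.9265 = 0.44843

0.45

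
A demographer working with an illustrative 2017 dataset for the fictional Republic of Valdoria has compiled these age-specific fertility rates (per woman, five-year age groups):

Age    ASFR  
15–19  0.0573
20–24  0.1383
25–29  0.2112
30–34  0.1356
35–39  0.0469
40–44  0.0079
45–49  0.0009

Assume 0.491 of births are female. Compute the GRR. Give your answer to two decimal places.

1.47

Proportion female at birth = 0.491.
Sum of ASFRs = 0.0573 + 0.1383 + 0.2112 + 0.1356 + 0.0469 + 0.0079 + 0.0009 = 0.5981
TFR = 5 × 0.5981 = 2.9905
GRR = 0.491 × 2.9905 = 1.46834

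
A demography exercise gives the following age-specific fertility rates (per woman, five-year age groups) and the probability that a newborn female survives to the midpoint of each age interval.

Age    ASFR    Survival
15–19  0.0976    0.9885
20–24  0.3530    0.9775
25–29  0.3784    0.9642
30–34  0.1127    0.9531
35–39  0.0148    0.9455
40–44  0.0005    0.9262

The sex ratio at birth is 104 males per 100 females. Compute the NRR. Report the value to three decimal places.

Proportion female at birth = 100 / (100 + 104) = 0.49020.
Survival-weighted fertility by age (5·fₓ·Sₓ):
  15–19: 5 × 0.0976 × 0.9885 = 0.48239
  20–24: 5 × 0.3530 × 0.9775 = 1.72529
  25–29: 5 × 0.3784 × 0.9642 = 1.82427
  30–34: 5 × 0.1127 × 0.9531 = 0.53707
  35–39: 5 × 0.0148 × 0.9455 = 0.06997
  40–44: 5 × 0.0005 × 0.9262 = 0.00232
Sum = 4.64131
NRR = 0.49020 × 4.64131 = 2.27517

2.275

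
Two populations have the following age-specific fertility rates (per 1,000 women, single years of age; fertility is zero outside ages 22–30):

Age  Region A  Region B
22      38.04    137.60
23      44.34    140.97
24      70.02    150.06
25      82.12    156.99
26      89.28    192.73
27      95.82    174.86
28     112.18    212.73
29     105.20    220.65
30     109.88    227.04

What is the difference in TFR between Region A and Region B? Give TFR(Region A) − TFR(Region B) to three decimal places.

-0.867

Region A:
  Sum of ASFRs = 38.04 + 44.34 + 70.02 + 82.12 + 89.28 + 95.82 + 112.18 + 105.20 + 109.88 = 746.88
  TFR = 746.88 / 1000 = 0.74688
Region B:
  Sum of ASFRs = 137.60 + 140.97 + 150.06 + 156.99 + 192.73 + 174.86 + 212.73 + 220.65 + 227.04 = 1613.63
  TFR = 1613.63 / 1000 = 1.61363
Difference = 0.74688 − 1.61363 = -0.86675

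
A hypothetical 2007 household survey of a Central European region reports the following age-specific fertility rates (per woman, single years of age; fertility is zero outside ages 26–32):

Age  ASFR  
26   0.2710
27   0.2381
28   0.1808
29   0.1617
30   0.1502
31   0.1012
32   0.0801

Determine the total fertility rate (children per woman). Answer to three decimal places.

Sum of ASFRs = 0.2710 + 0.2381 + 0.1808 + 0.1617 + 0.1502 + 0.1012 + 0.0801 = 1.1831
TFR = 1.1831

1.183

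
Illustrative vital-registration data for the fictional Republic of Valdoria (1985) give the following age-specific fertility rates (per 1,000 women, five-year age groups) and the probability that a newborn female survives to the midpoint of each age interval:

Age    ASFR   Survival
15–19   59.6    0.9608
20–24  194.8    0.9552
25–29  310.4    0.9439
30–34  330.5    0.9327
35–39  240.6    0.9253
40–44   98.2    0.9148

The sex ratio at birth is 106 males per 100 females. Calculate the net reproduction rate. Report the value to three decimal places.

Proportion female at birth = 100 / (100 + 106) = 0.48544.
Survival-weighted fertility by age (5·fₓ·Sₓ):
  15–19: 5 × 59.6/1000 × 0.9608 = 0.28632
  20–24: 5 × 194.8/1000 × 0.9552 = 0.93036
  25–29: 5 × 310.4/1000 × 0.9439 = 1.46493
  30–34: 5 × 330.5/1000 × 0.9327 = 1.54129
  35–39: 5 × 240.6/1000 × 0.9253 = 1.11314
  40–44: 5 × 98.2/1000 × 0.9148 = 0.44917
Sum = 5.78521
NRR = 0.48544 × 5.78521 = 2.80837

2.808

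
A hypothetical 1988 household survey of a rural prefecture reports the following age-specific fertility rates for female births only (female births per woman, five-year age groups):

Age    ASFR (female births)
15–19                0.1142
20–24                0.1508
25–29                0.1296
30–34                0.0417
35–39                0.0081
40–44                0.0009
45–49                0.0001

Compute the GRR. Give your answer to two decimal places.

2.23

Sum of female ASFRs = 0.1142 + 0.1508 + 0.1296 + 0.0417 + 0.0081 + 0.0009 + 0.0001 = 0.4454
GRR = 5 × 0.4454 = 2.227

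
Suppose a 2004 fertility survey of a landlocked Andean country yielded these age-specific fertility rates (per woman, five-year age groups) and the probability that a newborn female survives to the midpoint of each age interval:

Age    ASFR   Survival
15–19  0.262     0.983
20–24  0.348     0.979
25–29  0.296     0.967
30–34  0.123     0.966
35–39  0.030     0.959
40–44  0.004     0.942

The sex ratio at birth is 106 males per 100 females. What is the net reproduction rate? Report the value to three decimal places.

Proportion female at birth = 100 / (100 + 106) = 0.48544.
Per-age-group product (5 × ASFR × survival probability):
  15–19: 5 × 0.262 × 0.983 = 1.28773
  20–24: 5 × 0.348 × 0.979 = 1.70346
  25–29: 5 × 0.296 × 0.967 = 1.43116
  30–34: 5 × 0.123 × 0.966 = 0.59409
  35–39: 5 × 0.030 × 0.959 = 0.14385
  40–44: 5 × 0.004 × 0.942 = 0.01884
Sum = 5.17913
NRR = 0.48544 × 5.17913 = 2.51416

2.514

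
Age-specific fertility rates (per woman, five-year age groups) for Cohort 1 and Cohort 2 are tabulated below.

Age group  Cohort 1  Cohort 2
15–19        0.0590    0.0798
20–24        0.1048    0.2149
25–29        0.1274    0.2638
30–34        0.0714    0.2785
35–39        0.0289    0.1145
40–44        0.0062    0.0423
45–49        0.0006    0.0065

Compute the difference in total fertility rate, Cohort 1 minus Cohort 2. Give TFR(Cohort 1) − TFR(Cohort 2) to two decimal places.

-3.01

Cohort 1:
  Sum of ASFRs = 0.0590 + 0.1048 + 0.1274 + 0.0714 + 0.0289 + 0.0062 + 0.0006 = 0.3983
  TFR = 5 × 0.3983 = 1.9915
Cohort 2:
  Sum of ASFRs = 0.0798 + 0.2149 + 0.2638 + 0.2785 + 0.1145 + 0.0423 + 0.0065 = 1.0003
  TFR = 5 × 1.0003 = 5.0015
Difference = 1.9915 − 5.0015 = -3.01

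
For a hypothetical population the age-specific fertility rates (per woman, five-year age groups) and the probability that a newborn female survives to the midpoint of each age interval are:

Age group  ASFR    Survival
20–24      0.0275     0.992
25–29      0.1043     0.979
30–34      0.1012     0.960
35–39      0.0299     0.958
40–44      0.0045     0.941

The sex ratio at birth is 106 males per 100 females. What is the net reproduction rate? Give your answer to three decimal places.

Proportion female at birth = 100 / (100 + 106) = 0.48544.
Each age group contributes 5 × ASFR × survival:
  20–24: 5 × 0.0275 × 0.992 = 0.13640
  25–29: 5 × 0.1043 × 0.979 = 0.51055
  30–34: 5 × 0.1012 × 0.960 = 0.48576
  35–39: 5 × 0.0299 × 0.958 = 0.14322
  40–44: 5 × 0.0045 × 0.941 = 0.02117
Sum = 1.29710
NRR = 0.48544 × 1.29710 = 0.62966

0.630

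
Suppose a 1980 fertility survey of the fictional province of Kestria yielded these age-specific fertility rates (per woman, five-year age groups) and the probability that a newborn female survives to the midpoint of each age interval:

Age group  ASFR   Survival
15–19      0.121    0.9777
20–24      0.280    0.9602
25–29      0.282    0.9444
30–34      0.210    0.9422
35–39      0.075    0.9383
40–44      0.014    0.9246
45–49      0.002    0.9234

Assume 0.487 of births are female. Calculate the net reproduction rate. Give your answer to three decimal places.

Proportion female at birth = 0.487.
Survival-weighted fertility by age (5·fₓ·Sₓ):
  15–19: 5 × 0.121 × 0.9777 = 0.59151
  20–24: 5 × 0.280 × 0.9602 = 1.34428
  25–29: 5 × 0.282 × 0.9444 = 1.33160
  30–34: 5 × 0.210 × 0.9422 = 0.98931
  35–39: 5 × 0.075 × 0.9383 = 0.35186
  40–44: 5 × 0.014 × 0.9246 = 0.06472
  45–49: 5 × 0.002 × 0.9234 = 0.00923
Sum = 4.68251
NRR = 0.487 × 4.68251 = 2.28038
An NRR exceeding 1 indicates intrinsic growth under these rates.

2.280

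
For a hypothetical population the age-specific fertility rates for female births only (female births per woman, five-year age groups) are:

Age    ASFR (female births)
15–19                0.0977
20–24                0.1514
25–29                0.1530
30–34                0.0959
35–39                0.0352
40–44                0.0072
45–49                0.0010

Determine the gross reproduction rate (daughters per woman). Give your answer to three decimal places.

Sum of female ASFRs = 0.0977 + 0.1514 + 0.1530 + 0.0959 + 0.0352 + 0.0072 + 0.0010 = 0.5414
GRR = 5 × 0.5414 = 2.707

2.707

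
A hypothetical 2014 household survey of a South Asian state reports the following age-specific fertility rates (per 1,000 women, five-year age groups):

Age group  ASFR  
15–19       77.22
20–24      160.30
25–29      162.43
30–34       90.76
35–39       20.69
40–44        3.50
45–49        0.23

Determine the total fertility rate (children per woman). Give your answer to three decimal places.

Sum of ASFRs = 77.22 + 160.30 + 162.43 + 90.76 + 20.69 + 3.50 + 0.23 = 515.13
TFR = 5 × 515.13 / 1000 = 2.57565

2.576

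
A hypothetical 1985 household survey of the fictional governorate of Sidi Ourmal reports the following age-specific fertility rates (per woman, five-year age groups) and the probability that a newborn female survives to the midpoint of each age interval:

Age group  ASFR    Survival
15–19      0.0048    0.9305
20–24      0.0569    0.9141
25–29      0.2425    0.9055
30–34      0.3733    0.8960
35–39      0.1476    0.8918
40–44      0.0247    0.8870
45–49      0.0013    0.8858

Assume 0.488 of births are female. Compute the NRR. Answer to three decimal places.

1.867

Proportion female at birth = 0.488.
Weighting each age-specific rate by interval width and survival:
  15–19: 5 × 0.0048 × 0.9305 = 0.02233
  20–24: 5 × 0.0569 × 0.9141 = 0.26006
  25–29: 5 × 0.2425 × 0.9055 = 1.09792
  30–34: 5 × 0.3733 × 0.8960 = 1.67238
  35–39: 5 × 0.1476 × 0.8918 = 0.65815
  40–44: 5 × 0.0247 × 0.8870 = 0.10954
  45–49: 5 × 0.0013 × 0.8858 = 0.00576
Sum = 3.82614
NRR = 0.488 × 3.82614 = 1.86716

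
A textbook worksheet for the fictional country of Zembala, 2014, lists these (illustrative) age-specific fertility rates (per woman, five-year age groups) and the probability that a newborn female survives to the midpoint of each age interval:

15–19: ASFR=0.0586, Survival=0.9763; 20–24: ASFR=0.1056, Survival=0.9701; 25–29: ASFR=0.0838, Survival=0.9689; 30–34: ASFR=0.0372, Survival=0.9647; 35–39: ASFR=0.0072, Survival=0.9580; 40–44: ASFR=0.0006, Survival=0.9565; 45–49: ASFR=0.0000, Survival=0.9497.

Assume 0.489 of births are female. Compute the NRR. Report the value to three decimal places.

0.695

Proportion female at birth = 0.489.
Weighting each age-specific rate by interval width and survival:
  15–19: 5 × 0.0586 × 0.9763 = 0.28606
  20–24: 5 × 0.1056 × 0.9701 = 0.51221
  25–29: 5 × 0.0838 × 0.9689 = 0.40597
  30–34: 5 × 0.0372 × 0.9647 = 0.17943
  35–39: 5 × 0.0072 × 0.9580 = 0.03449
  40–44: 5 × 0.0006 × 0.9565 = 0.00287
  45–49: 5 × 0.0000 × 0.9497 = 0.00000
Sum = 1.42103
NRR = 0.489 × 1.42103 = 0.69488
NRR < 1, so the cohort does not fully replace itself.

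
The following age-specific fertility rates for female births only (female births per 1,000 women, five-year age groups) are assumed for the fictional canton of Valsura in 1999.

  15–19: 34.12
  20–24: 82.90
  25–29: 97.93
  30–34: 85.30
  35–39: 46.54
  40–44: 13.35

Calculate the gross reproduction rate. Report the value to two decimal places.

1.80

Sum of female ASFRs = 34.12 + 82.90 + 97.93 + 85.30 + 46.54 + 13.35 = 360.14
GRR = 5 × 360.14 / 1000 = 1.8007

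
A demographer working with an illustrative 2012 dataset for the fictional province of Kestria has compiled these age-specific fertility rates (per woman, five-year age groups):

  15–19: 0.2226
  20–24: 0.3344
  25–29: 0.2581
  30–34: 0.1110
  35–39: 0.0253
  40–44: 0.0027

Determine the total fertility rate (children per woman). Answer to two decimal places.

Sum of ASFRs = 0.2226 + 0.3344 + 0.2581 + 0.1110 + 0.0253 + 0.0027 = 0.9541
TFR = 5 × 0.9541 = 4.7705

4.77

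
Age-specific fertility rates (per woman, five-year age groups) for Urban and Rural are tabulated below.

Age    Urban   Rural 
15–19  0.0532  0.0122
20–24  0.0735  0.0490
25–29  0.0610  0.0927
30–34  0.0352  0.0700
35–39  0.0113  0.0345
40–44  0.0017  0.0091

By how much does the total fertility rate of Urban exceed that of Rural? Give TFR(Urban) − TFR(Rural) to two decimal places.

Urban:
  Sum of ASFRs = 0.0532 + 0.0735 + 0.0610 + 0.0352 + 0.0113 + 0.0017 = 0.2359
  TFR = 5 × 0.2359 = 1.1795
Rural:
  Sum of ASFRs = 0.0122 + 0.0490 + 0.0927 + 0.0700 + 0.0345 + 0.0091 = 0.2675
  TFR = 5 × 0.2675 = 1.3375
Difference = 1.1795 − 1.3375 = -0.158

-0.16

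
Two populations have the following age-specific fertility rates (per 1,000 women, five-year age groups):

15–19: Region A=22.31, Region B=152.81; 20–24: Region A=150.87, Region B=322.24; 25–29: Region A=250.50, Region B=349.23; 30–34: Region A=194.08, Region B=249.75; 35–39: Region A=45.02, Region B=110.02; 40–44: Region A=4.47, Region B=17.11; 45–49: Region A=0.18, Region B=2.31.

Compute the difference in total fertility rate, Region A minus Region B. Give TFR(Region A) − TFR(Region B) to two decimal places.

Region A:
  Sum of ASFRs = 22.31 + 150.87 + 250.50 + 194.08 + 45.02 + 4.47 + 0.18 = 667.43
  TFR = 5 × 667.43 / 1000 = 3.33715
Region B:
  Sum of ASFRs = 152.81 + 322.24 + 349.23 + 249.75 + 110.02 + 17.11 + 2.31 = 1203.47
  TFR = 5 × 1203.47 / 1000 = 6.01735
Difference = 3.33715 − 6.01735 = -2.6802

-2.68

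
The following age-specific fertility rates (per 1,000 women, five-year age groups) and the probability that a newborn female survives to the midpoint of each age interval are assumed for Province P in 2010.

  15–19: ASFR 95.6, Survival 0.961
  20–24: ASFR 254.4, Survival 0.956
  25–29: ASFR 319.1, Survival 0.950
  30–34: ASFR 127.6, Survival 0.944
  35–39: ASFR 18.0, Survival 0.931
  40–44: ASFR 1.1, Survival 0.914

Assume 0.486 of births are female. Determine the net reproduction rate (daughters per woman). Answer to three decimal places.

1.887

Proportion female at birth = 0.486.
Per-age-group product (5 × ASFR × survival probability):
  15–19: 5 × 95.6/1000 × 0.961 = 0.45936
  20–24: 5 × 254.4/1000 × 0.956 = 1.21603
  25–29: 5 × 319.1/1000 × 0.950 = 1.51573
  30–34: 5 × 127.6/1000 × 0.944 = 0.60227
  35–39: 5 × 18.0/1000 × 0.931 = 0.08379
  40–44: 5 × 1.1/1000 × 0.914 = 0.00503
Sum = 3.88221
NRR = 0.486 × 3.88221 = 1.88675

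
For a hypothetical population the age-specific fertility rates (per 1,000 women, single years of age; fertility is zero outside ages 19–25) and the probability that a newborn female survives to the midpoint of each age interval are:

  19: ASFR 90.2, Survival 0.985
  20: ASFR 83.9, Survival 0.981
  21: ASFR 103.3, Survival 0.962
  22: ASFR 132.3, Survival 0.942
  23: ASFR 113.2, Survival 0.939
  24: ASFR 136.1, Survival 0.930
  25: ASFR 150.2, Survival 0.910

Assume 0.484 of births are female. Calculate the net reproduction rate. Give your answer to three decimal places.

Proportion female at birth = 0.484.
Survival-weighted fertility by age (1·fₓ·Sₓ):
  19: 1 × 90.2/1000 × 0.985 = 0.08885
  20: 1 × 83.9/1000 × 0.981 = 0.08231
  21: 1 × 103.3/1000 × 0.962 = 0.09937
  22: 1 × 132.3/1000 × 0.942 = 0.12463
  23: 1 × 113.2/1000 × 0.939 = 0.10629
  24: 1 × 136.1/1000 × 0.930 = 0.12657
  25: 1 × 150.2/1000 × 0.910 = 0.13668
Sum = 0.76470
NRR = 0.484 × 0.76470 = 0.37011

0.370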